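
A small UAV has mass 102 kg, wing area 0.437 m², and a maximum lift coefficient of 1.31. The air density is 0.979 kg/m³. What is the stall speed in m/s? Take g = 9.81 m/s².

V_stall = 59.8 m/s

At stall, lift equals weight: L = W = m·g = 102 × 9.81 = 1001 N.
V_stall = √(2W/(ρ·S·CL,max)) = √(2 × 1001 / (0.979 × 0.437 × 1.31))
V_stall = √3571 = 59.8 m/s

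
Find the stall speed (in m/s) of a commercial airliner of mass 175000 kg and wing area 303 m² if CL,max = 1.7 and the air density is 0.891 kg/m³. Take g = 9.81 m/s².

Stall occurs when L = W at CL,max. W = mg = 175000 × 9.81 = 1.717×10^6 N.
V_stall = √(2W/(ρ·S·CL,max)) = √(2 × 1.717×10^6 / (0.891 × 303 × 1.7))
V_stall = √7481 = 86.5 m/s

V_stall = 86.5 m/s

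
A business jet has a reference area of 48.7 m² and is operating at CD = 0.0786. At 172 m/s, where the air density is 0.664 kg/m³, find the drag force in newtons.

D = 37600 N

D = ½ρv²S·CD = ½ × 0.664 × 172² × 48.7 × 0.0786 = 37600 N ≈ 37.6 kN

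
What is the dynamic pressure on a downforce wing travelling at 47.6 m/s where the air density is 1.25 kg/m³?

q = ½ρv² = ½ × 1.25 × 47.6² = 1420 Pa

q = 1420 Pa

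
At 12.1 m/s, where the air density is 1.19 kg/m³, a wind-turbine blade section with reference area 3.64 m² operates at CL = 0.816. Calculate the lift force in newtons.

L = ½ρv²S·CL = ½ × 1.19 × 12.1² × 3.64 × 0.816 = 259 N

L = 259 N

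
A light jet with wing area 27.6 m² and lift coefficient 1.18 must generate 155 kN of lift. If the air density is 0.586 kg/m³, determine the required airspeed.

v = 127 m/s

L = ½ρv²S·CL ⇒ v = √(2L/(ρ·S·CL))
v = √(2 × 1.55×10^5 / (0.586 × 27.6 × 1.18)) = √16240 = 127 m/s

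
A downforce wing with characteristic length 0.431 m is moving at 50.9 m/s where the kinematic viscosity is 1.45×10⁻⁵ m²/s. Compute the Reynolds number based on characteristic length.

Re = v·c/ν = 50.9 × 0.431 / (1.45×10⁻⁵) = 1.51×10^6

Re = 1.51×10^6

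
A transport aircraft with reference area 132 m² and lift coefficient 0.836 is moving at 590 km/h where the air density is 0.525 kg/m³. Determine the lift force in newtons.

Convert speed: v = 590 km/h ÷ 3.6 = 163.9 m/s.
L = ½ρv²S·CL = ½ × 0.525 × 163.9² × 132 × 0.836 = 7.78×10^5 N ≈ 778 kN

L = 7.78×10^5 N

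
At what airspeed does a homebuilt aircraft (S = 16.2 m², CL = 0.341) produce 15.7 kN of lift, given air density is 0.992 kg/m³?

v = 75.7 m/s

L = ½ρv²S·CL ⇒ v = √(2L/(ρ·S·CL))
v = √(2 × 15700 / (0.992 × 16.2 × 0.341)) = √5730 = 75.7 m/s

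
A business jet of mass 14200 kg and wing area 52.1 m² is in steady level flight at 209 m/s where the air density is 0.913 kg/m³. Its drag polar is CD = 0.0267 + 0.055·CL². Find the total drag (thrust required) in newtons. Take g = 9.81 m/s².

D = 28800 N

In steady level flight, lift balances weight: W = mg = 14200 × 9.81 = 1.393×10^5 N.
q = ½ρv² = ½ × 0.913 × 209² = 19940 Pa.
CL = 2W/(ρv²S) = 2×1.393×10^5/(0.913×209²×52.1) = 0.1341.
CD = 0.0267 + 0.055 × 0.1341² = 0.02769.
D = q·S·CD = 19940 × 52.1 × 0.02769 = 28770 N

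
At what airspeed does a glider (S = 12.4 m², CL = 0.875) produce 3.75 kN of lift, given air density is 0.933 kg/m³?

L = ½ρv²S·CL ⇒ v = √(2L/(ρ·S·CL))
v = √(2 × 3750 / (0.933 × 12.4 × 0.875)) = √740.9 = 27.2 m/s

v = 27.2 m/s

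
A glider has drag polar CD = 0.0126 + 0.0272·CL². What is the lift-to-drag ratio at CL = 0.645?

L/D = 27

CD = 0.0126 + 0.0272 × 0.645² = 0.02392
L/D = CL/CD = 0.645 / 0.02392 = 27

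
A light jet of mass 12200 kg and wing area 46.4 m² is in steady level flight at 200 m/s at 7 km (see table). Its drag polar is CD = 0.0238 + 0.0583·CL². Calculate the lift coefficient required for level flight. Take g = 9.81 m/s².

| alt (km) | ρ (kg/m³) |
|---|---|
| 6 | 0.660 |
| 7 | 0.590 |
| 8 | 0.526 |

CL = 0.219

At 7 km, from the table: ρ = 0.590 kg/m³.
Weight W = mg = 12200 × 9.81 = 1.1968×10^5 N; in level flight L = W.
q = ½ρv² = ½ × 0.59 × 200² = 11800 Pa.
CL = W/(q·S) = 1.1968×10^5 / (11800 × 46.4) = 0.2186.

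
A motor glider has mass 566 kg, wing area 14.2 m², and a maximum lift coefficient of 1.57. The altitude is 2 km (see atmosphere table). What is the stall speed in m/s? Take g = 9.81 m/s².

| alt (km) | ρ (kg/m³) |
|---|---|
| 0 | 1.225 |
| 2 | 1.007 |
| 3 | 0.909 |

At 2 km, from the table: ρ = 1.007 kg/m³.
Weight W = mg = 566 × 9.81 = 5552 N.
From L = ½ρV²S·CL,max = W: V_stall = √(2W/(ρSCL,max)) = √(2·5552/(1.007·14.2·1.57))
V_stall = √494.6 = 22.2 m/s

V_stall = 22.2 m/s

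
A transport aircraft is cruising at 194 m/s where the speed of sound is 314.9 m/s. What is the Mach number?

M = 0.616

M = v/a = 194 / 314.9 = 0.616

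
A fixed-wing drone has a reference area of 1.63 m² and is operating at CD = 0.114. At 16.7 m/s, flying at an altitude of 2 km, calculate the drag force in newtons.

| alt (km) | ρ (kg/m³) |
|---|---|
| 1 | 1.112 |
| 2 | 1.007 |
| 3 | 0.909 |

At 2 km, from the table: ρ = 1.007 kg/m³.
D = ½ρv²S·CD = ½ × 1.007 × 16.7² × 1.63 × 0.114 = 26.1 N

D = 26.1 N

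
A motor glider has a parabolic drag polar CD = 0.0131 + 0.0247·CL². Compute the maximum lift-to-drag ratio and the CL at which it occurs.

For CD = CD0 + K·CL², (L/D)max occurs at CL* = √(CD0/K) and equals 1/(2√(K·CD0)).
(L/D)max = 1/(2√(0.0247 × 0.0131)) = 1/(2 × 0.01799) = 27.8
CL* = √(0.0131/0.0247) = 0.728

(L/D)max = 27.8, at CL = 0.728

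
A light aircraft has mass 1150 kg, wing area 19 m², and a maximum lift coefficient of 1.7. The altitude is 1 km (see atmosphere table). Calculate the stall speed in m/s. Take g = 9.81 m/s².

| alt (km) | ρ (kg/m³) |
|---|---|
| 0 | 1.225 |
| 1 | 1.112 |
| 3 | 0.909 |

V_stall = 25.1 m/s

At 1 km, from the table: ρ = 1.112 kg/m³.
At stall, lift equals weight: L = W = m·g = 1150 × 9.81 = 11280 N.
V_stall = √(2W/(ρ·S·CL,max)) = √(2 × 11280 / (1.112 × 19 × 1.7))
V_stall = √628.2 = 25.1 m/s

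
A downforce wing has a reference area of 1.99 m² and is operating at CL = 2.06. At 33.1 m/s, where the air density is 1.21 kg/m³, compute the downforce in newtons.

Dynamic pressure q = ½ρv² = ½ × 1.21 × 33.1² = 662.8 Pa.
L = q·S·CL = 662.8 × 1.99 × 2.06 = 2720 N

L = 2720 N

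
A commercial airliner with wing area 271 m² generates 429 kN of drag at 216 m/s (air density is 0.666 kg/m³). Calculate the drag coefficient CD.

CD = 0.102

From D = ½ρv²S·CD, rearranging gives CD = 2D/(ρv²S).
CD = 2 × 4.29×10^5 / (0.666 × 216² × 271) = 0.102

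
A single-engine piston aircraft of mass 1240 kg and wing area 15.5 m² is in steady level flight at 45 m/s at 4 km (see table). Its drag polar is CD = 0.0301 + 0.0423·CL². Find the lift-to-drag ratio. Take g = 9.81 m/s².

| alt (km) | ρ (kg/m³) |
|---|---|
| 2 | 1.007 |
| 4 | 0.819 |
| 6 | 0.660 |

At 4 km, from the table: ρ = 0.819 kg/m³.
In steady level flight, lift balances weight: W = mg = 1240 × 9.81 = 12164 N.
q = ½ρv² = ½ × 0.819 × 45² = 829.2 Pa.
CL = W/(q·S) = 12164 / (829.2 × 15.5) = 0.9464.
CD = 0.0301 + 0.0423 × 0.9464² = 0.06799.
L/D = CL/CD = 0.9464 / 0.06799 = 13.9

L/D = 13.9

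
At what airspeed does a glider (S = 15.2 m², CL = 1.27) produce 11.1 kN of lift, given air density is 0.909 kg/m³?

L = ½ρv²S·CL ⇒ v = √(2L/(ρ·S·CL))
v = √(2 × 11100 / (0.909 × 15.2 × 1.27)) = √1265 = 35.6 m/s

v = 35.6 m/s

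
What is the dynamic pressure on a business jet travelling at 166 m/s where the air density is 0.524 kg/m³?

q = ½ρv² = ½ × 0.524 × 166² = 7220 Pa

q = 7220 Pa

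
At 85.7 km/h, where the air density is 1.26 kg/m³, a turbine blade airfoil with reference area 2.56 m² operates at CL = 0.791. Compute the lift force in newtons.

Convert speed: v = 85.7 km/h ÷ 3.6 = 23.81 m/s.
L = ½ρv²S·CL = ½ × 1.26 × 23.81² × 2.56 × 0.791 = 723 N

L = 723 N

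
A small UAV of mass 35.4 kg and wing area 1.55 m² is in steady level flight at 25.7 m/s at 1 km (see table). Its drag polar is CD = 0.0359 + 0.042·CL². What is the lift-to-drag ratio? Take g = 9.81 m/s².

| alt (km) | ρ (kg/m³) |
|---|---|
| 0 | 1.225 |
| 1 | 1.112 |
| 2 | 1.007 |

At 1 km, from the table: ρ = 1.112 kg/m³.
In steady level flight, lift balances weight: W = mg = 35.4 × 9.81 = 347.27 N.
q = ½ρv² = ½ × 1.112 × 25.7² = 367.2 Pa.
CL = W/(q·S) = 347.27 / (367.2 × 1.55) = 0.6101.
CD = 0.0359 + 0.042 × 0.6101² = 0.05153.
L/D = CL/CD = 0.6101 / 0.05153 = 11.8

L/D = 11.8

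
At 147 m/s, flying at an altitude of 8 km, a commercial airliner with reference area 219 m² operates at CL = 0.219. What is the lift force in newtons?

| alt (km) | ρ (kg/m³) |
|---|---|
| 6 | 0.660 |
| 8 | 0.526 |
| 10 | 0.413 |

At 8 km, from the table: ρ = 0.526 kg/m³.
L = ½ρv²S·CL = ½ × 0.526 × 147² × 219 × 0.219 = 2.73×10^5 N ≈ 273 kN

L = 2.73×10^5 N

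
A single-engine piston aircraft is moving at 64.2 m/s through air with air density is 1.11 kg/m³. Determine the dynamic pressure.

q = 2290 Pa

q = ½ρv² = ½ × 1.11 × 64.2² = 2290 Pa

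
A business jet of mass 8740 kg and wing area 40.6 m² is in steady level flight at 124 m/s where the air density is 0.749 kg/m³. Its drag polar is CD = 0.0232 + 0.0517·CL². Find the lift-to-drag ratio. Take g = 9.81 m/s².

L/D = 12.2

Level flight ⇒ L = W = m·g = 8740 × 9.81 = 85739 N.
q = ½ρv² = ½ × 0.749 × 124² = 5758 Pa.
CL = 2W/(ρv²S) = 2×85739/(0.749×124²×40.6) = 0.3667.
CD = 0.0232 + 0.0517 × 0.3667² = 0.03015.
L/D = CL/CD = 0.3667 / 0.03015 = 12.2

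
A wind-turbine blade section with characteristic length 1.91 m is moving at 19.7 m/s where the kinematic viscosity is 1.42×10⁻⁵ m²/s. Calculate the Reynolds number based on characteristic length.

Re = v·c/ν = 19.7 × 1.91 / (1.42×10⁻⁵) = 2.65×10^6

Re = 2.65×10^6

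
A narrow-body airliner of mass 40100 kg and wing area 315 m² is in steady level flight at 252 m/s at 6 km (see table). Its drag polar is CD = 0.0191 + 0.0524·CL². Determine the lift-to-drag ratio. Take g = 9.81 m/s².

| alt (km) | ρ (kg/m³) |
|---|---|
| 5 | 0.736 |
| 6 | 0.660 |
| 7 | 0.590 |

L/D = 3.09

At 6 km, from the table: ρ = 0.660 kg/m³.
Weight W = mg = 40100 × 9.81 = 3.9338×10^5 N; in level flight L = W.
q = ½ρv² = ½ × 0.66 × 252² = 20960 Pa.
Required CL = L/(qS) = 3.9338×10^5/(20960·315) = 0.05959.
CD = 0.0191 + 0.0524 × 0.05959² = 0.01929.
L/D = CL/CD = 0.05959 / 0.01929 = 3.09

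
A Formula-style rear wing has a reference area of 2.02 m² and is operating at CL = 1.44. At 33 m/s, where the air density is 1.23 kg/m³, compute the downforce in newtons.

Dynamic pressure q = ½ρv² = ½ × 1.23 × 33² = 669.7 Pa.
L = q·S·CL = 669.7 × 2.02 × 1.44 = 1950 N

L = 1950 N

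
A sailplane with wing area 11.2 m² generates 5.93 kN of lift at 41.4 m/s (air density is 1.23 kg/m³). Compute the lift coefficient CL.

From L = ½ρv²S·CL, rearranging gives CL = 2L/(ρv²S).
CL = 2 × 5930 / (1.23 × 41.4² × 11.2) = 0.502

CL = 0.502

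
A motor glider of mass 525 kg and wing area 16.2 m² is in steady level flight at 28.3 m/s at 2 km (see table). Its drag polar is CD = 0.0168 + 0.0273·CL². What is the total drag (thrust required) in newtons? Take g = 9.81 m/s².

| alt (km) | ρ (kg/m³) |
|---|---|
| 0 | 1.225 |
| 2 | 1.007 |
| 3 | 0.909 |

At 2 km, from the table: ρ = 1.007 kg/m³.
In steady level flight, lift balances weight: W = mg = 525 × 9.81 = 5150.2 N.
q = ½ρv² = ½ × 1.007 × 28.3² = 403.2 Pa.
CL = 2W/(ρv²S) = 2×5150.2/(1.007×28.3²×16.2) = 0.7884.
CD = 0.0168 + 0.0273 × 0.7884² = 0.03377.
D = q·S·CD = 403.2 × 16.2 × 0.03377 = 220.6 N

D = 221 N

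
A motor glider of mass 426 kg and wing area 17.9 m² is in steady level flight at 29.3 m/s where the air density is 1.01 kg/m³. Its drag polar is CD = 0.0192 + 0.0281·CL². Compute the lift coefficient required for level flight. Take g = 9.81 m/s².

Weight W = mg = 426 × 9.81 = 4179.1 N; in level flight L = W.
q = ½ρv² = ½ × 1.01 × 29.3² = 433.5 Pa.
Required CL = L/(qS) = 4179.1/(433.5·17.9) = 0.5385.

CL = 0.539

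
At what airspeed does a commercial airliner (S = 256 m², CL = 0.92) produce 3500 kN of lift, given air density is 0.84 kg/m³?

v = 188 m/s

L = ½ρv²S·CL ⇒ v = √(2L/(ρ·S·CL))
v = √(2 × 3.5×10^6 / (0.84 × 256 × 0.92)) = √35380 = 188 m/s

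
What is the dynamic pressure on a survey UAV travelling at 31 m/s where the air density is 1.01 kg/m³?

q = 485 Pa

q = ½ρv² = ½ × 1.01 × 31² = 485 Pa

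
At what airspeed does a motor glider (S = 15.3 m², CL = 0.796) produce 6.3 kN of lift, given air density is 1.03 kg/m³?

v = 31.7 m/s

L = ½ρv²S·CL ⇒ v = √(2L/(ρ·S·CL))
v = √(2 × 6300 / (1.03 × 15.3 × 0.796)) = √1004 = 31.7 m/s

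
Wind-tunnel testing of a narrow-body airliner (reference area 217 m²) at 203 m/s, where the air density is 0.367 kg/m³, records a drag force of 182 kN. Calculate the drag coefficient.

From D = ½ρv²S·CD, rearranging gives CD = 2D/(ρv²S).
CD = 2 × 1.82×10^5 / (0.367 × 203² × 217) = 0.111

CD = 0.111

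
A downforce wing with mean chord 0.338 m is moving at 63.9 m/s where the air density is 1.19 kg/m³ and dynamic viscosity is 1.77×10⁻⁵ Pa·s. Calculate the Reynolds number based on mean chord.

Re = 1.45×10^6

Re = ρ·v·c/μ = 1.19 × 63.9 × 0.338 / (1.77×10⁻⁵) = 1.45×10^6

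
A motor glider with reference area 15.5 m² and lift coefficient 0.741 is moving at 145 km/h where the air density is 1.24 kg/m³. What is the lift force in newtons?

L = 11600 N

Convert speed: v = 145 km/h ÷ 3.6 = 40.28 m/s.
L = ½ρv²S·CL = ½ × 1.24 × 40.28² × 15.5 × 0.741 = 11600 N ≈ 11.6 kN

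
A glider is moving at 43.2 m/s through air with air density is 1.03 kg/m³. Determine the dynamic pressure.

q = 961 Pa

q = ½ρv² = ½ × 1.03 × 43.2² = 961 Pa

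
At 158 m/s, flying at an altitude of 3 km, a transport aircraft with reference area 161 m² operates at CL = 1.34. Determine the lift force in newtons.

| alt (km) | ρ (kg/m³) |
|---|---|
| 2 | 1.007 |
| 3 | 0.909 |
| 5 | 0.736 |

At 3 km, from the table: ρ = 0.909 kg/m³.
L = ½ρv²S·CL = ½ × 0.909 × 158² × 161 × 1.34 = 2.45×10^6 N ≈ 2450 kN

L = 2.45×10^6 N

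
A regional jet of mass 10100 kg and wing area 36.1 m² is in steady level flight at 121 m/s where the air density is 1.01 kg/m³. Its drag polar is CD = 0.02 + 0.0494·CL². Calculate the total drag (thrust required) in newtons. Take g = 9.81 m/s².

D = 7160 N

Level flight ⇒ L = W = m·g = 10100 × 9.81 = 99081 N.
q = ½ρv² = ½ × 1.01 × 121² = 7394 Pa.
Required CL = L/(qS) = 99081/(7394·36.1) = 0.3712.
CD = 0.02 + 0.0494 × 0.3712² = 0.02681.
D = q·S·CD = 7394 × 36.1 × 0.02681 = 7155 N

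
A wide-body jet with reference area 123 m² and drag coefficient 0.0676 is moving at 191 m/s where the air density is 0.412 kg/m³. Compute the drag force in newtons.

D = 62500 N

D = ½ρv²S·CD = ½ × 0.412 × 191² × 123 × 0.0676 = 62500 N ≈ 62.5 kN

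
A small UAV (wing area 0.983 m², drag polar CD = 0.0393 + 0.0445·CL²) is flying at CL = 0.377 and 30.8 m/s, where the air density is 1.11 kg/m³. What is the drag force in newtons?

CD = 0.0393 + 0.0445 × 0.377² = 0.04562
D = ½ρv²S·CD = ½ × 1.11 × 30.8² × 0.983 × 0.04562 = 23.6 N

D = 23.6 N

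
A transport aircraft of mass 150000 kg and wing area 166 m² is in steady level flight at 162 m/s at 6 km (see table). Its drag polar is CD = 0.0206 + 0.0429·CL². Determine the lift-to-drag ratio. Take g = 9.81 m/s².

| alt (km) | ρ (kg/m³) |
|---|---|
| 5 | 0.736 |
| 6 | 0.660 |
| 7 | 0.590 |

L/D = 15.6

At 6 km, from the table: ρ = 0.660 kg/m³.
Level flight ⇒ L = W = m·g = 150000 × 9.81 = 1.4715×10^6 N.
q = ½ρv² = ½ × 0.66 × 162² = 8661 Pa.
Required CL = L/(qS) = 1.4715×10^6/(8661·166) = 1.024.
CD = 0.0206 + 0.0429 × 1.024² = 0.06554.
L/D = CL/CD = 1.024 / 0.06554 = 15.6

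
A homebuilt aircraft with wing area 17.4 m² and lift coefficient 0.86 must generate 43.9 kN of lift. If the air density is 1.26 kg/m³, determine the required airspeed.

L = ½ρv²S·CL ⇒ v = √(2L/(ρ·S·CL))
v = √(2 × 43900 / (1.26 × 17.4 × 0.86)) = √4657 = 68.2 m/s

v = 68.2 m/s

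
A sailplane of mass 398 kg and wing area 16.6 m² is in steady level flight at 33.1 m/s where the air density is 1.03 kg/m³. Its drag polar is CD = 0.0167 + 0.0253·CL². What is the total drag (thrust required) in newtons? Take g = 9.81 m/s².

In steady level flight, lift balances weight: W = mg = 398 × 9.81 = 3904.4 N.
Dynamic pressure q = 0.5 × 1.03 × 33.1² = 564.2 Pa.
Required CL = L/(qS) = 3904.4/(564.2·16.6) = 0.4169.
CD = 0.0167 + 0.0253 × 0.4169² = 0.0211.
D = q·S·CD = 564.2 × 16.6 × 0.0211 = 197.6 N

D = 198 N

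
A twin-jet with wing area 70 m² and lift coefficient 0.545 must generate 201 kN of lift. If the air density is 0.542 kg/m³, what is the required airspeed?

L = ½ρv²S·CL ⇒ v = √(2L/(ρ·S·CL))
v = √(2 × 2.01×10^5 / (0.542 × 70 × 0.545)) = √19440 = 139 m/s

v = 139 m/s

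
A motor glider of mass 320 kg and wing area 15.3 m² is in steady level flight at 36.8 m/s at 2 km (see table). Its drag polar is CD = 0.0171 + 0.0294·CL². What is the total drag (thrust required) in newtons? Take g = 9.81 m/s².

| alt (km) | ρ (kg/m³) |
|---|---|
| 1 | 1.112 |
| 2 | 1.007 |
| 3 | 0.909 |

At 2 km, from the table: ρ = 1.007 kg/m³.
Weight W = mg = 320 × 9.81 = 3139.2 N; in level flight L = W.
q = ½ρv² = ½ × 1.007 × 36.8² = 681.9 Pa.
CL = W/(q·S) = 3139.2 / (681.9 × 15.3) = 0.3009.
CD = 0.0171 + 0.0294 × 0.3009² = 0.01976.
D = q·S·CD = 681.9 × 15.3 × 0.01976 = 206.2 N

D = 206 N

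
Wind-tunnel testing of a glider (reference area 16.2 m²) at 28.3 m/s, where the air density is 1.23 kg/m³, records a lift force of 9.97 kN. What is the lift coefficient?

From L = ½ρv²S·CL, rearranging gives CL = 2L/(ρv²S).
CL = 2 × 9970 / (1.23 × 28.3² × 16.2) = 1.25

CL = 1.25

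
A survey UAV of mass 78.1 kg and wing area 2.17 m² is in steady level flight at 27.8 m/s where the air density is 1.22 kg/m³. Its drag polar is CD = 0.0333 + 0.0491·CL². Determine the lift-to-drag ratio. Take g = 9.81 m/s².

L/D = 12.3

Level flight ⇒ L = W = m·g = 78.1 × 9.81 = 766.16 N.
q = ½ρv² = ½ × 1.22 × 27.8² = 471.4 Pa.
Required CL = L/(qS) = 766.16/(471.4·2.17) = 0.7489.
CD = 0.0333 + 0.0491 × 0.7489² = 0.06084.
L/D = CL/CD = 0.7489 / 0.06084 = 12.3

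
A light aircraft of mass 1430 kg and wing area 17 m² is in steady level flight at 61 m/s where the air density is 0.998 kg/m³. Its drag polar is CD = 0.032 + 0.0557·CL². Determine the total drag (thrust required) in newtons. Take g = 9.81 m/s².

D = 1360 N

In steady level flight, lift balances weight: W = mg = 1430 × 9.81 = 14028 N.
Dynamic pressure q = 0.5 × 0.998 × 61² = 1857 Pa.
Required CL = L/(qS) = 14028/(1857·17) = 0.4444.
CD = 0.032 + 0.0557 × 0.4444² = 0.043.
D = q·S·CD = 1857 × 17 × 0.043 = 1357 N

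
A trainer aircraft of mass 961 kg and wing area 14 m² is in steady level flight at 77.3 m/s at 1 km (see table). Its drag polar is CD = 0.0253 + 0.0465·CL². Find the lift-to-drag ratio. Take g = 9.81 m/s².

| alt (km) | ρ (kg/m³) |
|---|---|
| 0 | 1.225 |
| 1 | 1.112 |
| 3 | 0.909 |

L/D = 7.45

At 1 km, from the table: ρ = 1.112 kg/m³.
Level flight ⇒ L = W = m·g = 961 × 9.81 = 9427.4 N.
q = ½ρv² = ½ × 1.112 × 77.3² = 3322 Pa.
CL = W/(q·S) = 9427.4 / (3322 × 14) = 0.2027.
CD = 0.0253 + 0.0465 × 0.2027² = 0.02721.
L/D = CL/CD = 0.2027 / 0.02721 = 7.45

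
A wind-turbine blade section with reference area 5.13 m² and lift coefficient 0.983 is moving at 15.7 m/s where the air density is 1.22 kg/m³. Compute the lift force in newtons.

L = 758 N

Dynamic pressure q = ½ρv² = ½ × 1.22 × 15.7² = 150.4 Pa.
L = q·S·CL = 150.4 × 5.13 × 0.983 = 758 N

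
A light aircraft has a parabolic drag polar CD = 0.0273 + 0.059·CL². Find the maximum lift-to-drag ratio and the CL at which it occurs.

For CD = CD0 + K·CL², (L/D)max occurs at CL* = √(CD0/K) and equals 1/(2√(K·CD0)).
(L/D)max = 1/(2√(0.059 × 0.0273)) = 1/(2 × 0.04013) = 12.5
CL* = √(0.0273/0.059) = 0.68

(L/D)max = 12.5, at CL = 0.68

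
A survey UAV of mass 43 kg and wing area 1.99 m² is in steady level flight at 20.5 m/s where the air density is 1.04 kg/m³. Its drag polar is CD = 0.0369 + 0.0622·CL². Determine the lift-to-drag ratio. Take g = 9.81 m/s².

L/D = 10.2

In steady level flight, lift balances weight: W = mg = 43 × 9.81 = 421.83 N.
Dynamic pressure q = 0.5 × 1.04 × 20.5² = 218.5 Pa.
CL = 2W/(ρv²S) = 2×421.83/(1.04×20.5²×1.99) = 0.97.
CD = 0.0369 + 0.0622 × 0.97² = 0.09542.
L/D = CL/CD = 0.97 / 0.09542 = 10.2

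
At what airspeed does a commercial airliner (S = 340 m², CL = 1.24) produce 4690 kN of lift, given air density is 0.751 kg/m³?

v = 172 m/s

L = ½ρv²S·CL ⇒ v = √(2L/(ρ·S·CL))
v = √(2 × 4.69×10^6 / (0.751 × 340 × 1.24)) = √29630 = 172 m/s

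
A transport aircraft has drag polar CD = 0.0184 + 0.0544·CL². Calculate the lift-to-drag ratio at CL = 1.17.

CD = 0.0184 + 0.0544 × 1.17² = 0.09287
L/D = CL/CD = 1.17 / 0.09287 = 12.6

L/D = 12.6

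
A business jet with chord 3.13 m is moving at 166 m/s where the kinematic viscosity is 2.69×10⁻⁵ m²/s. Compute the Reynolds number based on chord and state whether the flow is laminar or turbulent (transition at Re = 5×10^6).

Re = 1.93×10^7 (turbulent)

Re = v·c/ν = 166 × 3.13 / (2.69×10⁻⁵) = 1.93×10^7
Since 1.93×10^7 > 5×10^6, the flow is turbulent.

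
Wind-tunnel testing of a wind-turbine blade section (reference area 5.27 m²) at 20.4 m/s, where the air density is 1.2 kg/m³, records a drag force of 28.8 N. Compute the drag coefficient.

From D = ½ρv²S·CD, rearranging gives CD = 2D/(ρv²S).
CD = 2 × 28.8 / (1.2 × 20.4² × 5.27) = 0.0219

CD = 0.0219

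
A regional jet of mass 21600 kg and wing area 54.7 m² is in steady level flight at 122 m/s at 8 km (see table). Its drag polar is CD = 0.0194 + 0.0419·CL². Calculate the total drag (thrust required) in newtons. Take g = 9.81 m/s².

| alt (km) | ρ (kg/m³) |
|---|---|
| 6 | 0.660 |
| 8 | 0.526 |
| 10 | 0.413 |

D = 12900 N

At 8 km, from the table: ρ = 0.526 kg/m³.
In steady level flight, lift balances weight: W = mg = 21600 × 9.81 = 2.119×10^5 N.
Dynamic pressure q = 0.5 × 0.526 × 122² = 3914 Pa.
CL = W/(q·S) = 2.119×10^5 / (3914 × 54.7) = 0.9896.
CD = 0.0194 + 0.0419 × 0.9896² = 0.06043.
D = q·S·CD = 3914 × 54.7 × 0.06043 = 12940 N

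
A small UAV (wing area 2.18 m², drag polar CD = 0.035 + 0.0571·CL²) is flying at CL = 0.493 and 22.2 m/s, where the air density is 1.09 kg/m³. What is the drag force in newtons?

D = 28.6 N

CD = 0.035 + 0.0571 × 0.493² = 0.04888
D = ½ρv²S·CD = ½ × 1.09 × 22.2² × 2.18 × 0.04888 = 28.6 N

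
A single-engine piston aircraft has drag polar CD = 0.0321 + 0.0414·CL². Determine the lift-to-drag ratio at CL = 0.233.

CD = 0.0321 + 0.0414 × 0.233² = 0.03435
L/D = CL/CD = 0.233 / 0.03435 = 6.78

L/D = 6.78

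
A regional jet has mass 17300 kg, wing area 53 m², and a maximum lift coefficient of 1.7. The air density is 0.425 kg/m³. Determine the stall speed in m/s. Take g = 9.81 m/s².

V_stall = 94.1 m/s

At stall, lift equals weight: L = W = m·g = 17300 × 9.81 = 1.697×10^5 N.
V_stall = √(2W/(ρ·S·CL,max)) = √(2 × 1.697×10^5 / (0.425 × 53 × 1.7))
V_stall = √8864 = 94.1 m/s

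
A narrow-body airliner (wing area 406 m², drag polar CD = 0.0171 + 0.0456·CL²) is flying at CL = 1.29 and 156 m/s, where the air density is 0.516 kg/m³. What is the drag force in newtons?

D = 2.37×10^5 N

CD = 0.0171 + 0.0456 × 1.29² = 0.09298
D = ½ρv²S·CD = ½ × 0.516 × 156² × 406 × 0.09298 = 2.37×10^5 N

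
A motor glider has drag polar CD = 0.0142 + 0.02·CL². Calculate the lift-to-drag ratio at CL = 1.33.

CD = 0.0142 + 0.02 × 1.33² = 0.04958
L/D = CL/CD = 1.33 / 0.04958 = 26.8

L/D = 26.8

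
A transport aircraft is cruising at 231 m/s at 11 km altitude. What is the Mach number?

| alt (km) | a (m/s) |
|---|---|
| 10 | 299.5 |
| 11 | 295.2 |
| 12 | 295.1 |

M = 0.783

At 11 km, from the table: a = 295.2 m/s.
M = v/a = 231 / 295.2 = 0.783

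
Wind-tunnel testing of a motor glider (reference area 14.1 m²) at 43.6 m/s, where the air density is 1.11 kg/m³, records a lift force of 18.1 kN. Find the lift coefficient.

CL = 1.22

From L = ½ρv²S·CL, rearranging gives CL = 2L/(ρv²S).
CL = 2 × 18100 / (1.11 × 43.6² × 14.1) = 1.22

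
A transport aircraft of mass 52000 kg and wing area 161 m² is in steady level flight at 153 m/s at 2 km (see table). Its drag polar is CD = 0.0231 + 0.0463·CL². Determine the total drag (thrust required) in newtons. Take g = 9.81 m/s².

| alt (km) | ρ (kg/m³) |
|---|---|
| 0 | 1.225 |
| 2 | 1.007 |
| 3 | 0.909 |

D = 50200 N

At 2 km, from the table: ρ = 1.007 kg/m³.
Weight W = mg = 52000 × 9.81 = 5.1012×10^5 N; in level flight L = W.
q = ½ρv² = ½ × 1.007 × 153² = 11790 Pa.
Required CL = L/(qS) = 5.1012×10^5/(11790·161) = 0.2688.
CD = 0.0231 + 0.0463 × 0.2688² = 0.02645.
D = q·S·CD = 11790 × 161 × 0.02645 = 50180 N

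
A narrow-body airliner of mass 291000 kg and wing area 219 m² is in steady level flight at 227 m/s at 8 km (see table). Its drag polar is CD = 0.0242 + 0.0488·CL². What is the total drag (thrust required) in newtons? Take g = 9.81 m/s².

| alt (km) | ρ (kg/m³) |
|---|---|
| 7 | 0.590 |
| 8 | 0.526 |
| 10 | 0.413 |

At 8 km, from the table: ρ = 0.526 kg/m³.
In steady level flight, lift balances weight: W = mg = 291000 × 9.81 = 2.8547×10^6 N.
q = ½ρv² = ½ × 0.526 × 227² = 13550 Pa.
CL = W/(q·S) = 2.8547×10^6 / (13550 × 219) = 0.9619.
CD = 0.0242 + 0.0488 × 0.9619² = 0.06935.
D = q·S·CD = 13550 × 219 × 0.06935 = 2.058×10^5 N

D = 2.06×10^5 N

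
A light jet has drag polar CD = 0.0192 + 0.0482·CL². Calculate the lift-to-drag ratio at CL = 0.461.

L/D = 15.7

CD = 0.0192 + 0.0482 × 0.461² = 0.02944
L/D = CL/CD = 0.461 / 0.02944 = 15.7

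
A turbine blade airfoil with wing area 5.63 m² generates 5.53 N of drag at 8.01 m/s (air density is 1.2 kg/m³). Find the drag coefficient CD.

CD = 0.0255

From D = ½ρv²S·CD, rearranging gives CD = 2D/(ρv²S).
CD = 2 × 5.53 / (1.2 × 8.01² × 5.63) = 0.0255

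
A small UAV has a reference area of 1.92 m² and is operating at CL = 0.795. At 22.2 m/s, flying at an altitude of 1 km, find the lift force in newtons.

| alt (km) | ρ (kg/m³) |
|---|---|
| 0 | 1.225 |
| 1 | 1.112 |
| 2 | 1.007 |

L = 418 N

At 1 km, from the table: ρ = 1.112 kg/m³.
Dynamic pressure q = ½ρv² = ½ × 1.112 × 22.2² = 274 Pa.
L = q·S·CL = 274 × 1.92 × 0.795 = 418 N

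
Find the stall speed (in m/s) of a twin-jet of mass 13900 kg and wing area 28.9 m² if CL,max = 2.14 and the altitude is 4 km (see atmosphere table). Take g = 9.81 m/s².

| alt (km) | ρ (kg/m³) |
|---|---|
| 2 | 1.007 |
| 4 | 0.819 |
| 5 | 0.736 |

V_stall = 73.4 m/s

At 4 km, from the table: ρ = 0.819 kg/m³.
Stall occurs when L = W at CL,max. W = mg = 13900 × 9.81 = 1.364×10^5 N.
From L = ½ρV²S·CL,max = W: V_stall = √(2W/(ρSCL,max)) = √(2·1.364×10^5/(0.819·28.9·2.14))
V_stall = √5384 = 73.4 m/s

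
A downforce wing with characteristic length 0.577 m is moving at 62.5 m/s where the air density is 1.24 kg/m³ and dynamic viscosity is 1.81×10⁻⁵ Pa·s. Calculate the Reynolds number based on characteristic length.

Re = 2.47×10^6

Re = ρ·v·c/μ = 1.24 × 62.5 × 0.577 / (1.81×10⁻⁵) = 2.47×10^6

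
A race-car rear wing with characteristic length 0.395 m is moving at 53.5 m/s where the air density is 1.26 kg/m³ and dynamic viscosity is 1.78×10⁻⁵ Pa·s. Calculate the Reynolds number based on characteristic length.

Re = ρ·v·c/μ = 1.26 × 53.5 × 0.395 / (1.78×10⁻⁵) = 1.5×10^6

Re = 1.5×10^6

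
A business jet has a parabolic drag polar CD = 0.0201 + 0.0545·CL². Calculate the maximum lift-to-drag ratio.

For CD = CD0 + K·CL², (L/D)max occurs at CL* = √(CD0/K) and equals 1/(2√(K·CD0)).
(L/D)max = 1/(2√(0.0545 × 0.0201)) = 1/(2 × 0.0331) = 15.1

(L/D)max = 15.1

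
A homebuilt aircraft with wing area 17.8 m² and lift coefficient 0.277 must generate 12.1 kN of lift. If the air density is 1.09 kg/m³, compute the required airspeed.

v = 67.1 m/s

L = ½ρv²S·CL ⇒ v = √(2L/(ρ·S·CL))
v = √(2 × 12100 / (1.09 × 17.8 × 0.277)) = √4503 = 67.1 m/s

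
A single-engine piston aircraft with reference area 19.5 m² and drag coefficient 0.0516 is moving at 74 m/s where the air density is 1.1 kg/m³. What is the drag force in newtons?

D = 3030 N

Dynamic pressure q = ½ρv² = ½ × 1.1 × 74² = 3012 Pa.
D = q·S·CD = 3012 × 19.5 × 0.0516 = 3030 N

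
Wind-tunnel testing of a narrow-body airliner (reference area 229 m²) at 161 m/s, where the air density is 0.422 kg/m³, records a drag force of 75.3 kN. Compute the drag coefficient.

From D = ½ρv²S·CD, rearranging gives CD = 2D/(ρv²S).
CD = 2 × 75300 / (0.422 × 161² × 229) = 0.0601

CD = 0.0601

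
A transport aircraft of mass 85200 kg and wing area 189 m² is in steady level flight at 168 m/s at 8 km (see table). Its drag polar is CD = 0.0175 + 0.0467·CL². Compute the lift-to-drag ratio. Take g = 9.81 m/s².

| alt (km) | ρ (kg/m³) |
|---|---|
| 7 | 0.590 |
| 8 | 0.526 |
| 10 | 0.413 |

L/D = 17.5

At 8 km, from the table: ρ = 0.526 kg/m³.
In steady level flight, lift balances weight: W = mg = 85200 × 9.81 = 8.3581×10^5 N.
q = ½ρv² = ½ × 0.526 × 168² = 7423 Pa.
CL = 2W/(ρv²S) = 2×8.3581×10^5/(0.526×168²×189) = 0.5958.
CD = 0.0175 + 0.0467 × 0.5958² = 0.03408.
L/D = CL/CD = 0.5958 / 0.03408 = 17.5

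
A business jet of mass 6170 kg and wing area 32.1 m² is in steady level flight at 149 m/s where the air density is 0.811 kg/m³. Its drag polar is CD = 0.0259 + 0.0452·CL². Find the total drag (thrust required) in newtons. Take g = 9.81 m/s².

Weight W = mg = 6170 × 9.81 = 60528 N; in level flight L = W.
q = ½ρv² = ½ × 0.811 × 149² = 9003 Pa.
CL = 2W/(ρv²S) = 2×60528/(0.811×149²×32.1) = 0.2095.
CD = 0.0259 + 0.0452 × 0.2095² = 0.02788.
D = q·S·CD = 9003 × 32.1 × 0.02788 = 8058 N

D = 8060 N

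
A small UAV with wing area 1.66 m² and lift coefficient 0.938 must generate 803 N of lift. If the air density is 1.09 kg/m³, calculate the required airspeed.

v = 30.8 m/s

L = ½ρv²S·CL ⇒ v = √(2L/(ρ·S·CL))
v = √(2 × 803 / (1.09 × 1.66 × 0.938)) = √946.3 = 30.8 m/s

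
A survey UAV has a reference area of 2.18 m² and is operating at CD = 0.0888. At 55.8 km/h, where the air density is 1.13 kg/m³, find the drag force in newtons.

Convert speed: v = 55.8 km/h ÷ 3.6 = 15.5 m/s.
D = ½ρv²S·CD = ½ × 1.13 × 15.5² × 2.18 × 0.0888 = 26.3 N

D = 26.3 N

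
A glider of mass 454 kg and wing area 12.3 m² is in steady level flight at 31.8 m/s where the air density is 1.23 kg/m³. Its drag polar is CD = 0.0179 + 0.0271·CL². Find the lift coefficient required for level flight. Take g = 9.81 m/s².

Weight W = mg = 454 × 9.81 = 4453.7 N; in level flight L = W.
Dynamic pressure q = 0.5 × 1.23 × 31.8² = 621.9 Pa.
CL = W/(q·S) = 4453.7 / (621.9 × 12.3) = 0.5822.

CL = 0.582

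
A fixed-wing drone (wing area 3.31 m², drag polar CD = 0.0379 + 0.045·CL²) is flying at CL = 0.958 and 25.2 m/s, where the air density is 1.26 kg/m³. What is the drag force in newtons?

CD = 0.0379 + 0.045 × 0.958² = 0.0792
D = ½ρv²S·CD = ½ × 1.26 × 25.2² × 3.31 × 0.0792 = 105 N

D = 105 N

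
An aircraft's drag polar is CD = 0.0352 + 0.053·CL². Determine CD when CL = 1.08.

CD = 0.0352 + 0.053 × 1.08² = 0.0352 + 0.06182 = 0.097

CD = 0.097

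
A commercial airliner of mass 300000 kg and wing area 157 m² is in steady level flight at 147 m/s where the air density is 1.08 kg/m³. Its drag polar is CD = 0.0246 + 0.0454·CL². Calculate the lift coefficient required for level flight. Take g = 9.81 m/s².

CL = 1.61

In steady level flight, lift balances weight: W = mg = 300000 × 9.81 = 2.943×10^6 N.
q = ½ρv² = ½ × 1.08 × 147² = 11670 Pa.
Required CL = L/(qS) = 2.943×10^6/(11670·157) = 1.606.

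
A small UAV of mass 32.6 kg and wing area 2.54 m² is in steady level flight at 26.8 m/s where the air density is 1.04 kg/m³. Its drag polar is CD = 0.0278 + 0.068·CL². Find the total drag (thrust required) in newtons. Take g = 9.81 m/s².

Weight W = mg = 32.6 × 9.81 = 319.81 N; in level flight L = W.
Dynamic pressure q = 0.5 × 1.04 × 26.8² = 373.5 Pa.
CL = 2W/(ρv²S) = 2×319.81/(1.04×26.8²×2.54) = 0.3371.
CD = 0.0278 + 0.068 × 0.3371² = 0.03553.
D = q·S·CD = 373.5 × 2.54 × 0.03553 = 33.7 N

D = 33.7 N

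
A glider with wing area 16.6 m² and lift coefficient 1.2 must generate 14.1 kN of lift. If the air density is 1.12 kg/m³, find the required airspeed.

v = 35.6 m/s

L = ½ρv²S·CL ⇒ v = √(2L/(ρ·S·CL))
v = √(2 × 14100 / (1.12 × 16.6 × 1.2)) = √1264 = 35.6 m/s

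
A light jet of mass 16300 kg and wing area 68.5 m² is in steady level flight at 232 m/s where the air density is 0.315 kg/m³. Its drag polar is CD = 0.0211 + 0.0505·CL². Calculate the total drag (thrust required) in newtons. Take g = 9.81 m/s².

D = 14500 N

Level flight ⇒ L = W = m·g = 16300 × 9.81 = 1.599×10^5 N.
Dynamic pressure q = 0.5 × 0.315 × 232² = 8477 Pa.
Required CL = L/(qS) = 1.599×10^5/(8477·68.5) = 0.2754.
CD = 0.0211 + 0.0505 × 0.2754² = 0.02493.
D = q·S·CD = 8477 × 68.5 × 0.02493 = 14480 N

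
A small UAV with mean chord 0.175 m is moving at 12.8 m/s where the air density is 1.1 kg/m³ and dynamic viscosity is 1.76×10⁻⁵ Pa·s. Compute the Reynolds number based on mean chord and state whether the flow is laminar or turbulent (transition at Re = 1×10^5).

Re = 1.4×10^5 (turbulent)

Re = ρ·v·c/μ = 1.1 × 12.8 × 0.175 / (1.76×10⁻⁵) = 1.4×10^5
Since 1.4×10^5 > 1×10^5, the flow is turbulent.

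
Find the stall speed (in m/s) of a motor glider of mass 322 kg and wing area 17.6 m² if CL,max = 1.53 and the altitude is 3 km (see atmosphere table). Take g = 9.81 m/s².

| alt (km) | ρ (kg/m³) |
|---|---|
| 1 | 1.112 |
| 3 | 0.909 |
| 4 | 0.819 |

At 3 km, from the table: ρ = 0.909 kg/m³.
At stall, lift equals weight: L = W = m·g = 322 × 9.81 = 3159 N.
V_stall = √(2W/(ρ·S·CL,max)) = √(2 × 3159 / (0.909 × 17.6 × 1.53))
V_stall = √258.1 = 16.1 m/s

V_stall = 16.1 m/s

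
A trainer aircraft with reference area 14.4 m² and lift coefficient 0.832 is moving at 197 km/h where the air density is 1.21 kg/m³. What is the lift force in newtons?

Convert speed: v = 197 km/h ÷ 3.6 = 54.72 m/s.
L = ½ρv²S·CL = ½ × 1.21 × 54.72² × 14.4 × 0.832 = 21700 N ≈ 21.7 kN

L = 21700 N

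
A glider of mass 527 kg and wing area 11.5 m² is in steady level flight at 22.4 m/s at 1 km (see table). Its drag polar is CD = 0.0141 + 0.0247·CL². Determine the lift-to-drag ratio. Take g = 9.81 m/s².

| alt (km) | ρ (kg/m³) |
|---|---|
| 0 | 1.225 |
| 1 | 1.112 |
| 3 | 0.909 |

At 1 km, from the table: ρ = 1.112 kg/m³.
In steady level flight, lift balances weight: W = mg = 527 × 9.81 = 5169.9 N.
Dynamic pressure q = 0.5 × 1.112 × 22.4² = 279 Pa.
CL = W/(q·S) = 5169.9 / (279 × 11.5) = 1.611.
CD = 0.0141 + 0.0247 × 1.611² = 0.07824.
L/D = CL/CD = 1.611 / 0.07824 = 20.6

L/D = 20.6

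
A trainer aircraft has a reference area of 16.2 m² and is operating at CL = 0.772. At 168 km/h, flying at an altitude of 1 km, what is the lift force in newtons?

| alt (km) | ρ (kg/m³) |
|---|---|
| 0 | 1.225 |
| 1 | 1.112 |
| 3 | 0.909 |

At 1 km, from the table: ρ = 1.112 kg/m³.
Convert speed: v = 168 km/h ÷ 3.6 = 46.67 m/s.
L = ½ρv²S·CL = ½ × 1.112 × 46.67² × 16.2 × 0.772 = 15100 N ≈ 15.1 kN

L = 15100 N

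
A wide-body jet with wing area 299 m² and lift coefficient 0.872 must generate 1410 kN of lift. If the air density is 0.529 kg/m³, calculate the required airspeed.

v = 143 m/s

L = ½ρv²S·CL ⇒ v = √(2L/(ρ·S·CL))
v = √(2 × 1.41×10^6 / (0.529 × 299 × 0.872)) = √20450 = 143 m/s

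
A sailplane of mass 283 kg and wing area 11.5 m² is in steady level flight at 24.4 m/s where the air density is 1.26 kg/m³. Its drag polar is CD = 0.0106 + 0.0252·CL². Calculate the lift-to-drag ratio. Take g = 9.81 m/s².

In steady level flight, lift balances weight: W = mg = 283 × 9.81 = 2776.2 N.
q = ½ρv² = ½ × 1.26 × 24.4² = 375.1 Pa.
Required CL = L/(qS) = 2776.2/(375.1·11.5) = 0.6436.
CD = 0.0106 + 0.0252 × 0.6436² = 0.02104.
L/D = CL/CD = 0.6436 / 0.02104 = 30.6

L/D = 30.6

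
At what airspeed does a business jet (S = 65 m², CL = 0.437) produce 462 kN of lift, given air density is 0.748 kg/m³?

v = 209 m/s

L = ½ρv²S·CL ⇒ v = √(2L/(ρ·S·CL))
v = √(2 × 4.62×10^5 / (0.748 × 65 × 0.437)) = √43490 = 209 m/s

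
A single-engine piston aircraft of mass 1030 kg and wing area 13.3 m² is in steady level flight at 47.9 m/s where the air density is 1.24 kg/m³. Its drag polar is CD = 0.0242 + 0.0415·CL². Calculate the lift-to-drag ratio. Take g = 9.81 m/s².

L/D = 14.8

Weight W = mg = 1030 × 9.81 = 10104 N; in level flight L = W.
q = ½ρv² = ½ × 1.24 × 47.9² = 1423 Pa.
Required CL = L/(qS) = 10104/(1423·13.3) = 0.5341.
CD = 0.0242 + 0.0415 × 0.5341² = 0.03604.
L/D = CL/CD = 0.5341 / 0.03604 = 14.8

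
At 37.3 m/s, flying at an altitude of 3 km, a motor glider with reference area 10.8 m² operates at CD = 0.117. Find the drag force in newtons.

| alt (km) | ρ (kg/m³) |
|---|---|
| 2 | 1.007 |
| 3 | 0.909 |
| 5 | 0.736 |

At 3 km, from the table: ρ = 0.909 kg/m³.
Dynamic pressure q = ½ρv² = ½ × 0.909 × 37.3² = 632.3 Pa.
D = q·S·CD = 632.3 × 10.8 × 0.117 = 799 N

D = 799 N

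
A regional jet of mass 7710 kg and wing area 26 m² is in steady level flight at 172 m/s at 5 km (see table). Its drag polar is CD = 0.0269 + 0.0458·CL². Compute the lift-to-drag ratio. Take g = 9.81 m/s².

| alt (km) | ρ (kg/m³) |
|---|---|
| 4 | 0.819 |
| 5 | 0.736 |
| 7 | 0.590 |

At 5 km, from the table: ρ = 0.736 kg/m³.
In steady level flight, lift balances weight: W = mg = 7710 × 9.81 = 75635 N.
q = ½ρv² = ½ × 0.736 × 172² = 10890 Pa.
CL = 2W/(ρv²S) = 2×75635/(0.736×172²×26) = 0.2672.
CD = 0.0269 + 0.0458 × 0.2672² = 0.03017.
L/D = CL/CD = 0.2672 / 0.03017 = 8.86

L/D = 8.86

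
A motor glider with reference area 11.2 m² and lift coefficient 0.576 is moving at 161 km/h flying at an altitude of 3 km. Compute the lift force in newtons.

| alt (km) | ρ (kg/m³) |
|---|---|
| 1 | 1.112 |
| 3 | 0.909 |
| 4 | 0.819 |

L = 5860 N

At 3 km, from the table: ρ = 0.909 kg/m³.
Convert speed: v = 161 km/h ÷ 3.6 = 44.72 m/s.
L = ½ρv²S·CL = ½ × 0.909 × 44.72² × 11.2 × 0.576 = 5860 N ≈ 5.86 kN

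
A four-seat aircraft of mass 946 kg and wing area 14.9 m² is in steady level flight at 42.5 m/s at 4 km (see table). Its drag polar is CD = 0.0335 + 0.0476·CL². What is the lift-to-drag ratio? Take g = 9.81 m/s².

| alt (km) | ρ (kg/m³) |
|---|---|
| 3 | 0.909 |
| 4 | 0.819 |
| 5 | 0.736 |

L/D = 12.5

At 4 km, from the table: ρ = 0.819 kg/m³.
Weight W = mg = 946 × 9.81 = 9280.3 N; in level flight L = W.
Dynamic pressure q = 0.5 × 0.819 × 42.5² = 739.7 Pa.
Required CL = L/(qS) = 9280.3/(739.7·14.9) = 0.8421.
CD = 0.0335 + 0.0476 × 0.8421² = 0.06725.
L/D = CL/CD = 0.8421 / 0.06725 = 12.5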